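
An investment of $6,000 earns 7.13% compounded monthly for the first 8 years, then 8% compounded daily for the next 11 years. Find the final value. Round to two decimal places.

Phase 1: 6,000·(1 + 0.0713/12)^96 ≈ 10,595.9472.
Phase 2: 10,595.9472·(1 + 0.08/365)^4015 ≈ 25,543.3029.

$25,543.30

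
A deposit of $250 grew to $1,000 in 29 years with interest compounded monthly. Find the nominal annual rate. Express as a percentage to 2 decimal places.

4.79%

The 348-period growth factor is 1,000/250 = 4.
r/12 = 4^(1/348) − 1 ≈ 0.00399155, so r ≈ 12·0.00399155 = 4.78986%.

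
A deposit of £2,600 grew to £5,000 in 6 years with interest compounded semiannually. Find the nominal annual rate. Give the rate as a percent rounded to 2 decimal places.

11.20%

The 12-period growth factor is 5,000/2,600 = 1.92308.
r/2 = 1.92308^(1/12) − 1 ≈ 0.056006, so r ≈ 2·0.056006 = 11.20120%.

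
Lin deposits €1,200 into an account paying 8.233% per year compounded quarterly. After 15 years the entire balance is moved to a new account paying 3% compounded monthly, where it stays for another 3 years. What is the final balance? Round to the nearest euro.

€4,458

Phase 1: 1,200·(1 + 0.0205825)^60 ≈ 4,074.4433.
Phase 2: 4,074.4433·(1 + 0.0025)^36 ≈ 4,457.6504.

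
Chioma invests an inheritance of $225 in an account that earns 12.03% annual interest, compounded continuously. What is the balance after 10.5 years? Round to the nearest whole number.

$796

A = P·e^(rt) = 225·e^(0.1203·10.5) = 225·e^1.26315.
e^1.26315 ≈ 3.53654407, so A ≈ 795.7224.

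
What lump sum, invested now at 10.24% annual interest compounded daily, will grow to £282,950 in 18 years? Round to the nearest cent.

£44,805.40

Periodic rate = 10.24%/365 = 0.000280548; 6570 periods.
P = 282,950/(1 + 0.1024/365)^6570 ≈ 282,950/6.31508676591 ≈ 44,805.4018.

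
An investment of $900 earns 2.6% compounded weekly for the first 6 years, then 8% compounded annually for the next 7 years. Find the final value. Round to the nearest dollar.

$1,803

After 6 years at 2.6%: 900 × 1.168780635 ≈ 1,051.9026.
Then 7 years at 8%: 1,051.9026 × 1.713824269 ≈ 1,802.7762.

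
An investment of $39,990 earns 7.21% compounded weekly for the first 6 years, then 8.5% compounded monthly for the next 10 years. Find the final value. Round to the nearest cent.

After 6 years at 7.21%: 39,990 × 1.54079785306 ≈ 61,616.5061.
Then 10 years at 8.5%: 61,616.5061 × 2.33264711624 ≈ 143,729.5654.

$143,729.57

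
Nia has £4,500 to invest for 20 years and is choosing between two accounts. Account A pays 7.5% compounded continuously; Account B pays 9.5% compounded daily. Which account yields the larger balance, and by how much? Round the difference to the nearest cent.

Account B, by £9,911.49

A: e^(0.075·20) = e^1.5 ≈ 4.4816890703, so 4,500 × 4.4816890703 ≈ 20,167.6008.
B: (1 + 0.095/365)^7300 ≈ 6.6842417773, so 4,500 × 6.6842417773 ≈ 30,079.0880.
Difference ≈ 9,911.4872 in favor of B.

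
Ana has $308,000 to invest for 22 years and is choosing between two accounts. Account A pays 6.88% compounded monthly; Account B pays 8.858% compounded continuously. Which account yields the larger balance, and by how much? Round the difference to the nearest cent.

A: (1 + 0.0688/12)^264 ≈ 4.523461534277, so 308,000 × 4.523461534277 ≈ 1,393,226.1526.
B: e^(0.08858·22) = e^1.94876 ≈ 7.019977409412, so 308,000 × 7.019977409412 ≈ 2,162,153.0421.
Difference ≈ 768,926.8895 in favor of B.

Account B, by $768,926.89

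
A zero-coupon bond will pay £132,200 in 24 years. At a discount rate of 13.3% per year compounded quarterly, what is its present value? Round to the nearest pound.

£5,722

Periodic rate = 13.3%/4 = 0.03325; 96 periods.
P = 132,200/(1 + 0.03325)^96 ≈ 132,200/23.1057324172 ≈ 5,721.5239.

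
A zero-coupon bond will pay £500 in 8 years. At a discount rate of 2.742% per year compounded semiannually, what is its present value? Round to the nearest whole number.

£402

Growth factor = (1 + 0.01371)^16 ≈ 1.24342528.
P = 500/1.24342528 ≈ 402.1150.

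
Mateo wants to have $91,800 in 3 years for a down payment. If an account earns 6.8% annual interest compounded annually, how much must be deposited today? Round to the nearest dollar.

$75,358

Annual rate = 6.8% = 0.068; 3 periods.
P = 91,800/(1 + 0.068)^3 ≈ 91,800/1.218186432 ≈ 75,357.9235.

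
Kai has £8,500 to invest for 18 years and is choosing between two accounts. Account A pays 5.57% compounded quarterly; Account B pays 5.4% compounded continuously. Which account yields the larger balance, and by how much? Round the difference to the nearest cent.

A: (1 + 0.013925)^72 ≈ 2.7065737373, so 8,500 × 2.7065737373 ≈ 23,005.8768.
B: e^(0.054·18) = e^0.972 ≈ 2.6432256277, so 8,500 × 2.6432256277 ≈ 22,467.4178.
Difference ≈ 538.4589 in favor of A.

Account A, by £538.46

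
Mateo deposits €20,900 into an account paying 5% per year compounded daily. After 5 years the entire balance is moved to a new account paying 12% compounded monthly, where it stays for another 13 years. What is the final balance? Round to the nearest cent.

€126,720.47

Phase 1: 20,900·(1 + 0.05/365)^1825 ≈ 26,835.6717.
Phase 2: 26,835.6717·(1 + 0.01)^156 ≈ 126,720.4717.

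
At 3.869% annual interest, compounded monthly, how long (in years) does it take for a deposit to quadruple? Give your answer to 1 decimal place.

35.9 years

(1 + 0.00322417)^(12t) = 4.
12t = ln 4 / ln(1 + 0.00322417) ≈ 1.3863/0.00321898 ≈ 430.6626.
t ≈ 35.8885.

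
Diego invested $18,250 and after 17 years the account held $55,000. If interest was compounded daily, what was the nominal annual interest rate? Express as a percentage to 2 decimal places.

6.49%

The 6205-period growth factor is 55,000/18,250 = 3.0137.
r/365 = 3.0137^(1/6205) − 1 ≈ 0.000177803, so r ≈ 365·0.000177803 = 6.48980%.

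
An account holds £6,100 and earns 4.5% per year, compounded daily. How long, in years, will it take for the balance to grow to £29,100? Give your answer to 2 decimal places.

We need (1 + 0.000123288)^(365t) = 4.7705, so 365t = ln 4.7705 / ln 1.000123 ≈ 12673.9819.
t ≈ 12673.9819/365 = 34.7232 years.

34.72 years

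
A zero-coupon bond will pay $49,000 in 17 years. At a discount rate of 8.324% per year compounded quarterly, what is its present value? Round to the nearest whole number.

Growth factor = (1 + 0.02081)^68 ≈ 4.0574602606.
P = 49,000/4.0574602606 ≈ 12,076.5200.

$12,077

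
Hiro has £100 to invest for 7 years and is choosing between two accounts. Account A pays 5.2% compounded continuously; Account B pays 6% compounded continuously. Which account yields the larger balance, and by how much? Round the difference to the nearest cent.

Account A growth factor: e^(0.052·7) = e^0.364 ≈ 1.43907421; balance ≈ 143.9074.
Account B growth factor: e^(0.06·7) = e^0.42 ≈ 1.52196156; balance ≈ 152.1962.
Account B is larger by 8.2887.

Account B, by £8.29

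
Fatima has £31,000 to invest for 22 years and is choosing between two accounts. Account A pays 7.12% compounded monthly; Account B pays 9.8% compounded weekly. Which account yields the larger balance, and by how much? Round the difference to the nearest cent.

Account B, by £119,404.50

Account A growth factor: (1 + 0.0712/12)^264 ≈ 4.76725807861; balance ≈ 147,785.0004.
Account B growth factor: (1 + 0.098/52)^1144 ≈ 8.6190160735; balance ≈ 267,189.4983.
Account B is larger by 119,404.4978.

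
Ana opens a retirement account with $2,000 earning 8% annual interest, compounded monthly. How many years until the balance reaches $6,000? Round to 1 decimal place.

13.8 years

We need (1 + 0.00666667)^(12t) = 3, so 12t = ln 3 / ln 1.006667 ≈ 165.3405.
t ≈ 165.3405/12 = 13.7784 years.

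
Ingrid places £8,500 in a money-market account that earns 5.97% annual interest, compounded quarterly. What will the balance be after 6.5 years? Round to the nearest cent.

Growth factor = (1 + 0.014925)^26 ≈ 1.4698828027.
A ≈ 8,500 × 1.4698828027 ≈ 12,494.0038.

£12,494.00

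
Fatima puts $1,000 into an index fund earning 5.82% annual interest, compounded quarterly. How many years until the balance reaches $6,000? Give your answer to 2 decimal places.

We need (1 + 0.01455)^(4t) = 6, so 4t = ln 6 / ln 1.01455 ≈ 124.0387.
t ≈ 124.0387/4 = 31.0097 years.

31.01 years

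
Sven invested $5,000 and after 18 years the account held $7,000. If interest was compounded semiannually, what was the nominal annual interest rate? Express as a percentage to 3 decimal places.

(1 + r/2)^36 = 7,000/5,000 = 1.4.
1 + r/2 = 1.4^(1/36) ≈ 1.00939, so r/2 ≈ 0.00939027.
r ≈ 2·0.00939027 = 1.87805%.

1.878%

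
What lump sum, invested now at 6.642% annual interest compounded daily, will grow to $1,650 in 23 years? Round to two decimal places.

$358.17

Growth factor = (1 + 0.06642/365)^8395 ≈ 4.606742636.
P = 1,650/4.606742636 ≈ 358.1706.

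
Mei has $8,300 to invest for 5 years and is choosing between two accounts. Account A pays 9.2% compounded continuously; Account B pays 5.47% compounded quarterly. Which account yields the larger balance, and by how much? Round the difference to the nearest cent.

A: e^(0.092·5) = e^0.46 ≈ 1.584073985, so 8,300 × 1.584073985 ≈ 13,147.8141.
B: (1 + 0.013675)^20 ≈ 1.312123503, so 8,300 × 1.312123503 ≈ 10,890.6251.
Difference ≈ 2,257.1890 in favor of A.

Account A, by $2,257.19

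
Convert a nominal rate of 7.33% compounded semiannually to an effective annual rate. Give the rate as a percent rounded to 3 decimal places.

EAR = (1 + 7.33%/2)^2 − 1 = (1 + 0.03665)^2 − 1.
(1 + 0.03665)^2 ≈ 1.074643, so EAR ≈ 7.46432%.

7.464%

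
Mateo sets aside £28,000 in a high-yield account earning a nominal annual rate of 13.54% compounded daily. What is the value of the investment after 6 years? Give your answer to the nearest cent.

£63,083.16

Growth factor = (1 + 0.1354/365)^2190 ≈ 2.2529700179.
A ≈ 28,000 × 2.2529700179 ≈ 63,083.1605.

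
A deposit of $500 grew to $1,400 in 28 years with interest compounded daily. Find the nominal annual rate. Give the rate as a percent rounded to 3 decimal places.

The 10220-period growth factor is 1,400/500 = 2.8.
r/365 = 2.8^(1/10220) − 1 ≈ 0.000100751, so r ≈ 365·0.000100751 = 3.67740%.

3.677%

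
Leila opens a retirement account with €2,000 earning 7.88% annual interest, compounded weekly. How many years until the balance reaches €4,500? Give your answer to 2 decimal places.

(1 + 0.00151538)^(52t) = 4,500/2,000 = 2.25.
52t·ln(1 + 0.00151538) = ln(2.25); 52t = 0.81093/0.00151424 ≈ 535.5370.
t ≈ 10.2988 years.

10.30 years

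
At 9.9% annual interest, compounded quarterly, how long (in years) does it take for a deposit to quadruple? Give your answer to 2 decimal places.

(1 + 0.02475)^(4t) = 4.
4t = ln 4 / ln(1 + 0.02475) ≈ 1.3863/0.0244487 ≈ 56.7022.
t ≈ 14.1756.

14.18 years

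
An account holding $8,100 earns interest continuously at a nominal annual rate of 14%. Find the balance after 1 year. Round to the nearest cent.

A = P·e^(rt) = 8,100·e^(0.14·1) = 8,100·e^0.14.
e^0.14 ≈ 1.150273799, so A ≈ 9,317.2178.

$9,317.22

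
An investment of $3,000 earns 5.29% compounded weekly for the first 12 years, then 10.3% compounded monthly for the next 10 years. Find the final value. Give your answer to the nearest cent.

After 12 years at 5.29%: 3,000 × 1.8860361006 ≈ 5,658.1083.
Then 10 years at 10.3%: 5,658.1083 × 2.7887813721 ≈ 15,779.2270.

$15,779.23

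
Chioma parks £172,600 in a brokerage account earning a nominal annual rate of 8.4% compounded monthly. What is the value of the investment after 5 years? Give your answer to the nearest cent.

£262,306.48

Growth factor = (1 + 0.007)^60 ≈ 1.51973628666.
A ≈ 172,600 × 1.51973628666 ≈ 262,306.4831.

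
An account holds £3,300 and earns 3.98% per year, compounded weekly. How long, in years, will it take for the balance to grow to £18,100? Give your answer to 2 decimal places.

(1 + 0.000765385)^(52t) = 18,100/3,300 = 5.4848.
52t·ln(1 + 0.000765385) = ln(5.4848); 52t = 1.702/0.000765092 ≈ 2224.5557.
t ≈ 42.7799 years.

42.78 years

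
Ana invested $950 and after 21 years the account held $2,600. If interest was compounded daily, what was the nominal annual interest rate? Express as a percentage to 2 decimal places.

4.79%

(1 + r/365)^7665 = 2,600/950 = 2.73684.
1 + r/365 = 2.73684^(1/7665) ≈ 1.000131, so r/365 ≈ 0.00013136.
r ≈ 365·0.00013136 = 4.79462%.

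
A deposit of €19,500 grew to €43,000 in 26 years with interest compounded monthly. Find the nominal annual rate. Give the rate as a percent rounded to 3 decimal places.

3.045%

The 312-period growth factor is 43,000/19,500 = 2.20513.
r/12 = 2.20513^(1/312) − 1 ≈ 0.00253778, so r ≈ 12·0.00253778 = 3.04534%.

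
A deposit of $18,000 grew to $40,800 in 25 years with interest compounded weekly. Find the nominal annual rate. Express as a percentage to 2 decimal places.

(1 + r/52)^1300 = 40,800/18,000 = 2.26667.
1 + r/52 = 2.26667^(1/1300) ≈ 1.00063, so r/52 ≈ 0.000629668.
r ≈ 52·0.000629668 = 3.27427%.

3.27%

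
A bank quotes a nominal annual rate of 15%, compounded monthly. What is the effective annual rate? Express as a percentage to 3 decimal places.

16.075%

EAR = (1 + 15%/12)^12 − 1 = (1 + 0.0125)^12 − 1.
(1 + 0.0125)^12 ≈ 1.160755, so EAR ≈ 16.07545%.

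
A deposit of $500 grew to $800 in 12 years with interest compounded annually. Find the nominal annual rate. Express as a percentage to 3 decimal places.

The 12-period growth factor is 800/500 = 1.6.
r = 1.6^(1/12) − 1 ≈ 0.0399441, i.e. 3.99441%.

3.994%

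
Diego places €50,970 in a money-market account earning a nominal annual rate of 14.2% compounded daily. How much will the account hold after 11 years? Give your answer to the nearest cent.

Growth factor = (1 + 0.142/365)^4015 ≈ 4.76690018704.
A ≈ 50,970 × 4.76690018704 ≈ 242,968.9025.

€242,968.90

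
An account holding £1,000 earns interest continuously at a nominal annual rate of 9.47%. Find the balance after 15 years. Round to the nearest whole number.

A = P·e^(rt) = 1,000·e^(0.0947·15) = 1,000·e^1.4205.
e^1.4205 ≈ 4.139189518, so A ≈ 4,139.1895.

£4,139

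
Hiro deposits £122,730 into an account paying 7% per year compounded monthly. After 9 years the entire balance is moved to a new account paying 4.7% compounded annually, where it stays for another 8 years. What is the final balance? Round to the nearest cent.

After 9 years at 7%: 122,730 × 1.87417697186 ≈ 230,017.7398.
Then 8 years at 4.7%: 230,017.7398 × 1.44402081489 ≈ 332,150.4040.

£332,150.40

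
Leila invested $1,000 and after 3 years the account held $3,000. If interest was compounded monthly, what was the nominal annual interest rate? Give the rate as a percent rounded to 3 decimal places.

The 36-period growth factor is 3,000/1,000 = 3.
r/12 = 3^(1/36) − 1 ≈ 0.0309874, so r ≈ 12·0.0309874 = 37.18491%.

37.185%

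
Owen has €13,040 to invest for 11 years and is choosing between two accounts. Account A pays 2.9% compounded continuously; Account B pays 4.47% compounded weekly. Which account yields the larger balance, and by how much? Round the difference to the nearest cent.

Account B, by €3,377.32

Account A growth factor: e^(0.029·11) = e^0.319 ≈ 1.3757513249; balance ≈ 17,939.7973.
Account B growth factor: (1 + 0.0447/52)^572 ≈ 1.6347481971; balance ≈ 21,317.1165.
Account B is larger by 3,377.3192.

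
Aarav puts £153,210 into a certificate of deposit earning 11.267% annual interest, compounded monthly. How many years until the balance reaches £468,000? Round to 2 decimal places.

(1 + 0.00938917)^(12t) = 468,000/153,210 = 3.0546.
12t·ln(1 + 0.00938917) = ln(3.0546); 12t = 1.1167/0.00934536 ≈ 119.4880.
t ≈ 9.9573 years.

9.96 years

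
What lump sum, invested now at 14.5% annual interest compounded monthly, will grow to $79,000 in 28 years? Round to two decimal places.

Periodic rate = 14.5%/12 = 0.0120833; 336 periods.
P = 79,000/(1 + 0.145/12)^336 ≈ 79,000/56.580627473 ≈ 1,396.2376.

$1,396.24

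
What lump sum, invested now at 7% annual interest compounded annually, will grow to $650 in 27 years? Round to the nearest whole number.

Growth factor = (1 + 0.07)^27 ≈ 6.21386763.
P = 650/6.21386763 ≈ 104.6047.

$105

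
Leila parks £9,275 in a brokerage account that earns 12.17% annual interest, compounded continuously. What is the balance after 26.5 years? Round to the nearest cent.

£233,311.07

A = P·e^(rt) = 9,275·e^(0.1217·26.5) = 9,275·e^3.22505.
e^3.22505 ≈ 25.154831866, so A ≈ 233,311.0656.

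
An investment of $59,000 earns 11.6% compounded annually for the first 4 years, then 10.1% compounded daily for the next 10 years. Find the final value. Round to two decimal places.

$251,238.12

Phase 1: 59,000·(1 + 0.116)^4 ≈ 91,518.4782.
Phase 2: 91,518.4782·(1 + 0.101/365)^3650 ≈ 251,238.1228.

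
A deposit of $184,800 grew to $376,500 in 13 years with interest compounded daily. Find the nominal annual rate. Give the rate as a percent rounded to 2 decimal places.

The 4745-period growth factor is 376,500/184,800 = 2.03734.
r/365 = 2.03734^(1/4745) − 1 ≈ 0.000149989, so r ≈ 365·0.000149989 = 5.47459%.

5.47%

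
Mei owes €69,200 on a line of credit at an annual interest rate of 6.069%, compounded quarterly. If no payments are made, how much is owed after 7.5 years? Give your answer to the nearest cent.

€108,717.99

Growth factor = (1 + 0.0151725)^30 ≈ 1.57106928971.
A ≈ 69,200 × 1.57106928971 ≈ 108,717.9948.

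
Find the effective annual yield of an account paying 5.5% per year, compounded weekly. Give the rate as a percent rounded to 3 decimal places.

EAR = (1 + 5.5%/52)^52 − 1 = (1 + 0.00105769)^52 − 1.
(1 + 0.00105769)^52 ≈ 1.05651, so EAR ≈ 5.65099%.

5.651%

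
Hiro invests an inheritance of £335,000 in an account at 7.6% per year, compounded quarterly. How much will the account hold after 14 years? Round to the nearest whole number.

£961,168

Periodic rate = 7.6%/4 = 0.019; periods = 4·14 = 56.
A = 335,000·(1 + 0.019)^56 ≈ 335,000·2.86915693995 ≈ 961,167.5749.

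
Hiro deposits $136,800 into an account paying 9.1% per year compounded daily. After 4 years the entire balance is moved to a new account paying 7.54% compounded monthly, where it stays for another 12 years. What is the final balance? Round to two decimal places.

$485,143.10

After 4 years at 9.1%: 136,800 × 1.43900892801 ≈ 196,856.4214.
Then 12 years at 7.54%: 196,856.4214 × 2.46445150961 ≈ 485,143.1048.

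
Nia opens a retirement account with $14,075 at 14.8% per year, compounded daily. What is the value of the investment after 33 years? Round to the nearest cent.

Growth factor = (1 + 0.148/365)^12045 ≈ 132.0274805312.
A ≈ 14,075 × 132.0274805312 ≈ 1,858,286.7885.

$1,858,286.79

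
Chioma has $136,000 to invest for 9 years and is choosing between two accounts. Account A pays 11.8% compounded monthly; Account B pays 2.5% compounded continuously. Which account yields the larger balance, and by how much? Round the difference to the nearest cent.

Account A, by $220,981.31

A: (1 + 0.118/12)^108 ≈ 2.87718526977, so 136,000 × 2.87718526977 ≈ 391,297.1967.
B: e^(0.025·9) = e^0.225 ≈ 1.25232271619, so 136,000 × 1.25232271619 ≈ 170,315.8894.
Difference ≈ 220,981.3073 in favor of A.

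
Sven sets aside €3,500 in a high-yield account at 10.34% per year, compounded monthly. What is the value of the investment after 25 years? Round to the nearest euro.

Growth factor = (1 + 0.1034/12)^300 ≈ 13.117228566.
A ≈ 3,500 × 13.117228566 ≈ 45,910.3000.

€45,910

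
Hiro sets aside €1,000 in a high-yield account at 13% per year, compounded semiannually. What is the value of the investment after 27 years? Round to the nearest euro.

€29,983

Periodic rate = 13%/2 = 0.065; periods = 2·27 = 54.
A = 1,000·(1 + 0.065)^54 ≈ 1,000·29.983257865 ≈ 29,983.2579.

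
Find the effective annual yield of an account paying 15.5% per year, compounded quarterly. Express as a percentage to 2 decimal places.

EAR = (1 + 15.5%/4)^4 − 1 = (1 + 0.03875)^4 − 1.
(1 + 0.03875)^4 ≈ 1.164244, so EAR ≈ 16.42444%.

16.42%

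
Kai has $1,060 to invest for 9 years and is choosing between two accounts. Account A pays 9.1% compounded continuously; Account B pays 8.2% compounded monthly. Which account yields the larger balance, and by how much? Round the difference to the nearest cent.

Account A, by $192.63

Account A growth factor: e^(0.091·9) = e^0.819 ≈ 2.268230473; balance ≈ 2,404.3243.
Account B growth factor: (1 + 0.082/12)^108 ≈ 2.086503979; balance ≈ 2,211.6942.
Account A is larger by 192.6301.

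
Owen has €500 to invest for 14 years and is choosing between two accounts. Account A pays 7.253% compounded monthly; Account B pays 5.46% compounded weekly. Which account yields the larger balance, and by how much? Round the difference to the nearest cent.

Account A growth factor: (1 + 0.07253/12)^168 ≈ 2.752098263; balance ≈ 1,376.0491.
Account B growth factor: (1 + 0.00105)^728 ≈ 2.146844245; balance ≈ 1,073.4221.
Account A is larger by 302.6270.

Account A, by €302.63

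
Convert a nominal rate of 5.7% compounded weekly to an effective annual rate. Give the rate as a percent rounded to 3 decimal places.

One year is 52 periods at 0.00109615 each: (1 + 0.00109615)^52 ≈ 1.058623.
EAR = 1.058623 − 1 ≈ 5.86228%.

5.862%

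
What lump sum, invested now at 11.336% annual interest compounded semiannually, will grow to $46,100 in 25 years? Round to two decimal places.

Growth factor = (1 + 0.05668)^50 ≈ 15.7461497.
P = 46,100/15.7461497 ≈ 2,927.6998.

$2,927.70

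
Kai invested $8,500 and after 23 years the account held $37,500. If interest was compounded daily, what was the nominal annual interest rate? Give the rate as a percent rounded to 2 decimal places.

6.45%

The 8395-period growth factor is 37,500/8,500 = 4.41176.
r/365 = 4.41176^(1/8395) − 1 ≈ 0.00017682, so r ≈ 365·0.00017682 = 6.45394%.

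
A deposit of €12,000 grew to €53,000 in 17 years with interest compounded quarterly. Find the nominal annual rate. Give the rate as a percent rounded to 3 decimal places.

8.834%

The 68-period growth factor is 53,000/12,000 = 4.41667.
r/4 = 4.41667^(1/68) − 1 ≈ 0.0220842, so r ≈ 4·0.0220842 = 8.83369%.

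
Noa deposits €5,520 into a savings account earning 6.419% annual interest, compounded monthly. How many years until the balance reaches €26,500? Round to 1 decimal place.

We need (1 + 0.00534917)^(12t) = 4.8007, so 12t = ln 4.8007 / ln 1.005349 ≈ 294.0568.
t ≈ 294.0568/12 = 24.5047 years.

24.5 years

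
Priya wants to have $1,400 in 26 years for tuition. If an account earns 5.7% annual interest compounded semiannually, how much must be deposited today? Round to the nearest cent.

Periodic rate = 5.7%/2 = 0.0285; 52 periods.
P = 1,400/(1 + 0.0285)^52 ≈ 1,400/4.311450394 ≈ 324.7167.

$324.72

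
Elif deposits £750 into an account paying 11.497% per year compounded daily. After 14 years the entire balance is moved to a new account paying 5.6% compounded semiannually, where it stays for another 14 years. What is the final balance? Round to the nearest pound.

£8,124

Phase 1: 750·(1 + 0.11497/365)^5110 ≈ 3,749.5824.
Phase 2: 3,749.5824·(1 + 0.028)^28 ≈ 8,124.3779.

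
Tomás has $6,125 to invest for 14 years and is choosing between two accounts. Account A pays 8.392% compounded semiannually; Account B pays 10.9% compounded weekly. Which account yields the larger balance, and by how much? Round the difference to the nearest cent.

A: (1 + 0.04196)^28 ≈ 3.1610350979, so 6,125 × 3.1610350979 ≈ 19,361.3400.
B: (1 + 0.109/52)^728 ≈ 4.5924004725, so 6,125 × 4.5924004725 ≈ 28,128.4529.
Difference ≈ 8,767.1129 in favor of B.

Account B, by $8,767.11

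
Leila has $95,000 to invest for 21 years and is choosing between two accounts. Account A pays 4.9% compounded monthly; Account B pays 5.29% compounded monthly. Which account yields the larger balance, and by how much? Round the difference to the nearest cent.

Account A growth factor: (1 + 0.049/12)^252 ≈ 2.79240945362; balance ≈ 265,278.8981.
Account B growth factor: (1 + 0.0529/12)^252 ≈ 3.02968472736; balance ≈ 287,820.0491.
Account B is larger by 22,541.1510.

Account B, by $22,541.15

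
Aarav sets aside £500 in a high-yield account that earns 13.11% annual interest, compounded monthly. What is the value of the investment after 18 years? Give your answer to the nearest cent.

£5,227.09

Growth factor = (1 + 0.010925)^216 ≈ 10.45418854.
A ≈ 500 × 10.45418854 ≈ 5,227.0943.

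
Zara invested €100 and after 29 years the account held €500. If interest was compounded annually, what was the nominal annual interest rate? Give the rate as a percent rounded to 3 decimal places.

5.707%

(1 + r)^29 = 500/100 = 5.
1 + r = 5^(1/29) ≈ 1.057067, so r ≈ 0.0570668.
r ≈ 5.70668%.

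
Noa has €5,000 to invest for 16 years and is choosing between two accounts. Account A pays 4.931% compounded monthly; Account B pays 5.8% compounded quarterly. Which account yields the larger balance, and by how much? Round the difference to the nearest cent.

A: (1 + 0.04931/12)^192 ≈ 2.1975507459, so 5,000 × 2.1975507459 ≈ 10,987.7537.
B: (1 + 0.0145)^64 ≈ 2.512645892, so 5,000 × 2.512645892 ≈ 12,563.2295.
Difference ≈ 1,575.4757 in favor of B.

Account B, by €1,575.48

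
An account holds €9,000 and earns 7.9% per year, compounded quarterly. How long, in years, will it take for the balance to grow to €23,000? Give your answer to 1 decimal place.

We need (1 + 0.01975)^(4t) = 2.5556, so 4t = ln 2.5556 / ln 1.01975 ≈ 47.9749.
t ≈ 47.9749/4 = 11.9937 years.

12.0 years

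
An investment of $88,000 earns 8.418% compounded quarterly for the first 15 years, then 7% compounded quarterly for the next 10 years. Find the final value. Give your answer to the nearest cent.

$614,543.13

Phase 1: 88,000·(1 + 0.021045)^60 ≈ 307,026.3496.
Phase 2: 307,026.3496·(1 + 0.0175)^40 ≈ 614,543.1257.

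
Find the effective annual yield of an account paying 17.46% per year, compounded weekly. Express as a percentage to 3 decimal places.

EAR = (1 + 17.46%/52)^52 − 1 = (1 + 0.00335769)^52 − 1.
(1 + 0.00335769)^52 ≈ 1.190422, so EAR ≈ 19.04216%.

19.042%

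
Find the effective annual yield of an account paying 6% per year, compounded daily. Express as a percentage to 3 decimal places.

EAR = (1 + 6%/365)^365 − 1 = (1 + 0.000164384)^365 − 1.
(1 + 0.000164384)^365 ≈ 1.061831, so EAR ≈ 6.18313%.

6.183%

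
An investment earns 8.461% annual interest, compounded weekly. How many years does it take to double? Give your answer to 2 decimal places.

8.20 years

(1 + 0.00162712)^(52t) = 2.
52t = ln 2 / ln(1 + 0.00162712) ≈ 0.69315/0.00162579 ≈ 426.3440.
t ≈ 8.1989.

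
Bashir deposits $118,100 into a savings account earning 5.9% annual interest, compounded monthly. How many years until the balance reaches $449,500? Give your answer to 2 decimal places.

(1 + 0.00491667)^(12t) = 449,500/118,100 = 3.8061.
12t·ln(1 + 0.00491667) = ln(3.8061); 12t = 1.3366/0.00490462 ≈ 272.5194.
t ≈ 22.7100 years.

22.71 years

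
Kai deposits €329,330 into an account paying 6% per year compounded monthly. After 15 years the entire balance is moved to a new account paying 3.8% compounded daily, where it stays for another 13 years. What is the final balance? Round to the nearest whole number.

After 15 years at 6%: 329,330 × 2.454093562247 ≈ 808,206.6329.
Then 13 years at 3.8%: 808,206.6329 × 1.6388164209 ≈ 1,324,502.3014.

€1,324,502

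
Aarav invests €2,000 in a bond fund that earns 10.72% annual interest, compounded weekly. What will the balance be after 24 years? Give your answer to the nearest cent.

€26,135.61

Growth factor = (1 + 0.1072/52)^1248 ≈ 13.067806364.
A ≈ 2,000 × 13.067806364 ≈ 26,135.6127.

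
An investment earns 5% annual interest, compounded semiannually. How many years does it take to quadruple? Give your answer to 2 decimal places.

(1 + 0.025)^(2t) = 4.
2t = ln 4 / ln(1 + 0.025) ≈ 1.3863/0.0246926 ≈ 56.1421.
t ≈ 28.0710.

28.07 years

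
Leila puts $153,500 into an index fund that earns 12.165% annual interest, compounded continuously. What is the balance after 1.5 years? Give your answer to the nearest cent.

A = P·e^(rt) = 153,500·e^(0.12165·1.5) = 153,500·e^0.182475.
e^0.182475 ≈ 1.20018414597, so A ≈ 184,228.2664.

$184,228.27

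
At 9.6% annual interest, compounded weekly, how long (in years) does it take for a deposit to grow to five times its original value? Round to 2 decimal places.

16.78 years

(1 + 0.00184615)^(52t) = 5.
52t = ln 5 / ln(1 + 0.00184615) ≈ 1.6094/0.00184445 ≈ 872.5833.
t ≈ 16.7804.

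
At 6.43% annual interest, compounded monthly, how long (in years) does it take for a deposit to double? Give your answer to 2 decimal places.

(1 + 0.00535833)^(12t) = 2.
12t = ln 2 / ln(1 + 0.00535833) ≈ 0.69315/0.00534403 ≈ 129.7050.
t ≈ 10.8087.

10.81 years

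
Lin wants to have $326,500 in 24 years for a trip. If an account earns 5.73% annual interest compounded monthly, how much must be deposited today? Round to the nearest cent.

$82,806.19

Periodic rate = 5.73%/12 = 0.004775; 288 periods.
P = 326,500/(1 + 0.004775)^288 ≈ 326,500/3.94294191855 ≈ 82,806.1906.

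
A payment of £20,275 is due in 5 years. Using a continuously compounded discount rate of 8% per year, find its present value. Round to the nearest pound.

£13,591

P = A·e^(−rt) = 20,275·e^(−0.4).
e^(−0.4) ≈ 0.67032004604, so P ≈ 13,590.7389.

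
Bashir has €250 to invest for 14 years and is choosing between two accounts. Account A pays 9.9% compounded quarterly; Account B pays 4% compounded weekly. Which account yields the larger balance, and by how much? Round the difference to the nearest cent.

Account A, by €545.40

Account A growth factor: (1 + 0.02475)^56 ≈ 3.9319131; balance ≈ 982.9783.
Account B growth factor: (1 + 0.04/52)^728 ≈ 1.75029567; balance ≈ 437.5739.
Account A is larger by 545.4044.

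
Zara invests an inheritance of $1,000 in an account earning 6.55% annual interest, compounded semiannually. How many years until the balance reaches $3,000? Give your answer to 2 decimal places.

17.05 years

We need (1 + 0.03275)^(2t) = 3, so 2t = ln 3 / ln 1.03275 ≈ 34.0918.
t ≈ 34.0918/2 = 17.0459 years.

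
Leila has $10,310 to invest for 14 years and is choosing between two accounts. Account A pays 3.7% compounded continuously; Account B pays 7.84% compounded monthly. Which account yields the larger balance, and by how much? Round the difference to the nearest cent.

Account B, by $13,481.54

A: e^(0.037·14) = e^0.518 ≈ 1.6786669562, so 10,310 × 1.6786669562 ≈ 17,307.0563.
B: (1 + 0.0784/12)^168 ≈ 2.9862847234, so 10,310 × 2.9862847234 ≈ 30,788.5955.
Difference ≈ 13,481.5392 in favor of B.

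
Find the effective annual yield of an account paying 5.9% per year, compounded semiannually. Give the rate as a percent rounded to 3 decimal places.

EAR = (1 + 5.9%/2)^2 − 1 = (1 + 0.0295)^2 − 1.
(1 + 0.0295)^2 ≈ 1.05987, so EAR ≈ 5.98703%.

5.987%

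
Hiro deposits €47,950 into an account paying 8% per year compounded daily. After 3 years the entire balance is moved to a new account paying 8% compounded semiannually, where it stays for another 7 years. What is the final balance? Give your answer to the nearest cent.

After 3 years at 8%: 47,950 × 1.27121572005 ≈ 60,954.7938.
Then 7 years at 8%: 60,954.7938 × 1.7316764476 ≈ 105,553.9808.

€105,553.98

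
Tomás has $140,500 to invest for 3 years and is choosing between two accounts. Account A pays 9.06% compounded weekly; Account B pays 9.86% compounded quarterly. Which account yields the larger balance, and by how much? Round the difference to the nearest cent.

Account B, by $3,846.08

Account A growth factor: (1 + 0.0906/52)^156 ≈ 1.31201417562; balance ≈ 184,337.9917.
Account B growth factor: (1 + 0.02465)^12 ≈ 1.339388398; balance ≈ 188,184.0699.
Account B is larger by 3,846.0782.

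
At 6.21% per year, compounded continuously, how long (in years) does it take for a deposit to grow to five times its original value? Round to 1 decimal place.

25.9 years

e^(0.0621t) = 5, so 0.0621t = ln 5 ≈ 1.6094.
t ≈ 1.6094/0.0621 ≈ 25.9169.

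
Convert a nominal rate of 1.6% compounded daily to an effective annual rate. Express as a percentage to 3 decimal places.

EAR = (1 + 1.6%/365)^365 − 1 = (1 + 0.0000438356)^365 − 1.
(1 + 0.0000438356)^365 ≈ 1.016128, so EAR ≈ 1.61283%.

1.613%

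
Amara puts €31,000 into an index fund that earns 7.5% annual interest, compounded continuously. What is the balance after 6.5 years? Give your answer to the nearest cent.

€50,475.46

A = P·e^(rt) = 31,000·e^(0.075·6.5) = 31,000·e^0.4875.
e^0.4875 ≈ 1.6282405261, so A ≈ 50,475.4563.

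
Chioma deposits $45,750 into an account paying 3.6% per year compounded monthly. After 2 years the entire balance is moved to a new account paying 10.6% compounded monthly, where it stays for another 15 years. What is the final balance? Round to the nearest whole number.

After 2 years at 3.6%: 45,750 × 1.07453951913 ≈ 49,160.1830.
Then 15 years at 10.6%: 49,160.1830 × 4.86963303777 ≈ 239,392.0513.

$239,392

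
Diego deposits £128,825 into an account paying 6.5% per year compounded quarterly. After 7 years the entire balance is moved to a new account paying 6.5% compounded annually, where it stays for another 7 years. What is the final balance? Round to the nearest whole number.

After 7 years at 6.5%: 128,825 × 1.57041936104 ≈ 202,309.2742.
Then 7 years at 6.5%: 202,309.2742 × 1.55398654581 ≈ 314,385.8902.

£314,386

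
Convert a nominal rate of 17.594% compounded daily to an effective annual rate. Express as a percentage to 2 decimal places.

One year is 365 periods at 0.000482027 each: (1 + 0.000482027)^365 ≈ 1.192316.
EAR = 1.192316 − 1 ≈ 19.23160%.

19.23%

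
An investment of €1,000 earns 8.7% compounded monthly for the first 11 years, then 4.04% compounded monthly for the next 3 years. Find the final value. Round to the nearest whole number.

€2,929

After 11 years at 8.7%: 1,000 × 2.594898888 ≈ 2,594.8989.
Then 3 years at 4.04%: 2,594.8989 × 1.128620891 ≈ 2,928.6571.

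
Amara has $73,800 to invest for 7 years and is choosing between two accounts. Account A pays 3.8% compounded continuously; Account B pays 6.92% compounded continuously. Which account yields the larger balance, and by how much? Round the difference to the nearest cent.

A: e^(0.038·7) = e^0.266 ≈ 1.3047350587, so 73,800 × 1.3047350587 ≈ 96,289.4473.
B: e^(0.0692·7) = e^0.4844 ≈ 1.62320079613, so 73,800 × 1.62320079613 ≈ 119,792.2188.
Difference ≈ 23,502.7714 in favor of B.

Account B, by $23,502.77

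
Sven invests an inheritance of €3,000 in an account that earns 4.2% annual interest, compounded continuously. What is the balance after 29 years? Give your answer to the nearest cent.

€10,141.26

A = P·e^(rt) = 3,000·e^(0.042·29) = 3,000·e^1.218.
e^1.218 ≈ 3.380420128, so A ≈ 10,141.2604.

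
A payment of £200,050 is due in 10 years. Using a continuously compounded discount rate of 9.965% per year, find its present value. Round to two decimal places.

£73,852.31

P = A·e^(−rt) = 200,050·e^(−0.9965).
e^(−0.9965) ≈ 0.369169275108, so P ≈ 73,852.3135.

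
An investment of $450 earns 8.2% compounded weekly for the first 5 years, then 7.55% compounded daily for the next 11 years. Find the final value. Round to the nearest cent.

Phase 1: 450·(1 + 0.082/52)^260 ≈ 677.8491.
Phase 2: 677.8491·(1 + 0.0755/365)^4015 ≈ 1,555.1679.

$1,555.17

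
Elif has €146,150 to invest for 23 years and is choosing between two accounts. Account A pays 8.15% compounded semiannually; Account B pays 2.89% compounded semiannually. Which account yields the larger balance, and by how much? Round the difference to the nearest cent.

A: (1 + 0.04075)^46 ≈ 6.27964798946, so 146,150 × 6.27964798946 ≈ 917,770.5537.
B: (1 + 0.01445)^46 ≈ 1.93468265514, so 146,150 × 1.93468265514 ≈ 282,753.8700.
Difference ≈ 635,016.6836 in favor of A.

Account A, by €635,016.68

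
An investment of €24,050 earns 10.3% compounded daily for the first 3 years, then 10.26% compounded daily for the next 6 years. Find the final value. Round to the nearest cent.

€60,618.79

After 3 years at 10.3%: 24,050 × 1.3620029989 ≈ 32,756.1721.
Then 6 years at 10.26%: 32,756.1721 × 1.8506066327 ≈ 60,618.7894.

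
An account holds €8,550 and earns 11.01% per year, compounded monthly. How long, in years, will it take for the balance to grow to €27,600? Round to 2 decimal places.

10.69 years

(1 + 0.009175)^(12t) = 27,600/8,550 = 3.2281.
12t·ln(1 + 0.009175) = ln(3.2281); 12t = 1.1719/0.00913317 ≈ 128.3109.
t ≈ 10.6926 years.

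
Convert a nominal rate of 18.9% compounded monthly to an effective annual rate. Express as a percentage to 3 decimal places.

EAR = (1 + 18.9%/12)^12 − 1 = (1 + 0.01575)^12 − 1.
(1 + 0.01575)^12 ≈ 1.206263, so EAR ≈ 20.62629%.

20.626%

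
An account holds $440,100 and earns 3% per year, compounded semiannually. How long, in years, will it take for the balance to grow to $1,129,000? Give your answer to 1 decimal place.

31.6 years

(1 + 0.015)^(2t) = 1,129,000/440,100 = 2.5653.
2t·ln(1 + 0.015) = ln(2.5653); 2t = 0.94209/0.0148886 ≈ 63.2756.
t ≈ 31.6378 years.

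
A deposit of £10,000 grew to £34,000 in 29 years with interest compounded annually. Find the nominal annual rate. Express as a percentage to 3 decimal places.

The 29-period growth factor is 34,000/10,000 = 3.4.
r = 3.4^(1/29) − 1 ≈ 0.0431022, i.e. 4.31022%.

4.310%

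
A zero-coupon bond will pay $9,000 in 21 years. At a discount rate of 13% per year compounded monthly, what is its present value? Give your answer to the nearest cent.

Periodic rate = 13%/12 = 0.0108333; 252 periods.
P = 9,000/(1 + 0.13/12)^252 ≈ 9,000/15.10942072 ≈ 595.6549.

$595.65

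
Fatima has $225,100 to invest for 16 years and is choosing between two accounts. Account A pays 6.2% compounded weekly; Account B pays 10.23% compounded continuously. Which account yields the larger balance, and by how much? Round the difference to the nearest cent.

Account A growth factor: (1 + 0.062/52)^832 ≈ 2.69502932359; balance ≈ 606,651.1007.
Account B growth factor: e^(0.1023·16) = e^1.6368 ≈ 5.138699336132; balance ≈ 1,156,721.2206.
Account B is larger by 550,070.1198.

Account B, by $550,070.12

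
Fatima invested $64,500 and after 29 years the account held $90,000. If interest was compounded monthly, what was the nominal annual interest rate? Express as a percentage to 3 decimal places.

1.149%

(1 + r/12)^348 = 90,000/64,500 = 1.39535.
1 + r/12 = 1.39535^(1/348) ≈ 1.000958, so r/12 ≈ 0.00095777.
r ≈ 12·0.00095777 = 1.14932%.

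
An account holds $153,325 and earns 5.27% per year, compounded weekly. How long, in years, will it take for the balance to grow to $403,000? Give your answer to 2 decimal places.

(1 + 0.00101346)^(52t) = 403,000/153,325 = 2.6284.
52t·ln(1 + 0.00101346) = ln(2.6284); 52t = 0.96638/0.00101295 ≈ 954.0237.
t ≈ 18.3466 years.

18.35 years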